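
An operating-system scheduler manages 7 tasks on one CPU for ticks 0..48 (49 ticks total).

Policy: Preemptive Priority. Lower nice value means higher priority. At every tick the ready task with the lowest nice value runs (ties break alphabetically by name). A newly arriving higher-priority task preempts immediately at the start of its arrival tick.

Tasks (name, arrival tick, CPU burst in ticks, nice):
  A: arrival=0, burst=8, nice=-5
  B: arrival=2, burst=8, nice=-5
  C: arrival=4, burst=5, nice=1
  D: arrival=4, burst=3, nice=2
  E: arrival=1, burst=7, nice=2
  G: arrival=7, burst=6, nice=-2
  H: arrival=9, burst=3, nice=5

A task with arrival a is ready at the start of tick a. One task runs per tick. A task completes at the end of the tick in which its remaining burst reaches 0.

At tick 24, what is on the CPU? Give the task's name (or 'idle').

t=0: ready={A} → run A
t=1: ready={A,E} → run A
t=2: ready={A,B,E} → run A
t=3: ready={A,B,E} → run A
t=4: ready={A,B,C,D,E} → run A
t=5: ready={A,B,C,D,E} → run A
t=6: ready={A,B,C,D,E} → run A
t=7: ready={A,B,C,D,E,G} → run A
t=8: ready={B,C,D,E,G} → run B
t=9: ready={B,C,D,E,G,H} → run B
t=10: ready={B,C,D,E,G,H} → run B
t=11: ready={B,C,D,E,G,H} → run B
t=12: ready={B,C,D,E,G,H} → run B
t=13: ready={B,C,D,E,G,H} → run B
t=14: ready={B,C,D,E,G,H} → run B
t=15: ready={B,C,D,E,G,H} → run B
t=16: ready={C,D,E,G,H} → run G
t=17: ready={C,D,E,G,H} → run G
t=18: ready={C,D,E,G,H} → run G
t=19: ready={C,D,E,G,H} → run G
t=20: ready={C,D,E,G,H} → run G
t=21: ready={C,D,E,G,H} → run G
t=22: ready={C,D,E,H} → run C
t=23: ready={C,D,E,H} → run C
t=24: ready={C,D,E,H} → run C
t=25: ready={C,D,E,H} → run C
t=26: ready={C,D,E,H} → run C
t=27: ready={D,E,H} → run D
t=28: ready={D,E,H} → run D
t=29: ready={D,E,H} → run D
t=30: ready={E,H} → run E
t=31: ready={E,H} → run E
t=32: ready={E,H} → run E
t=33: ready={E,H} → run E
t=34: ready={E,H} → run E
t=35: ready={E,H} → run E
t=36: ready={E,H} → run E
t=37: ready={H} → run H
t=38: ready={H} → run H
t=39: ready={H} → run H
t=40: (idle)
t=41: (idle)
t=42: (idle)
t=43: (idle)
t=44: (idle)
t=45: (idle)
t=46: (idle)
t=47: (idle)
t=48: (idle)

running at tick 24 = C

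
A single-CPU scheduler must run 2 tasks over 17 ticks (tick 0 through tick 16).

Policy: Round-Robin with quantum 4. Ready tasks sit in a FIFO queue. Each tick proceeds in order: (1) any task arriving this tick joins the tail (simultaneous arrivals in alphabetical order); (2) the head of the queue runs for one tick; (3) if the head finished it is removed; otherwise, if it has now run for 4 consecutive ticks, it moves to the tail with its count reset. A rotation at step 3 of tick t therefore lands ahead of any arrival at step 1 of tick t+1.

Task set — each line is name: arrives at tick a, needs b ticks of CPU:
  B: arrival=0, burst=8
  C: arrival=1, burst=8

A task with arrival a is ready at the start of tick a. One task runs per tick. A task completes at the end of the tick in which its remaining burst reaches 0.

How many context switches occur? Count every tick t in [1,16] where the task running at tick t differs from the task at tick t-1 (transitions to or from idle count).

context switches = 4

t=0: queue=[B] q_used=0 → run B
t=1: queue=[B,C] q_used=1 → run B
t=2: queue=[B,C] q_used=2 → run B
t=3: queue=[B,C] q_used=3 → run B
t=4: queue=[C,B] q_used=0 → run C
t=5: queue=[C,B] q_used=1 → run C
t=6: queue=[C,B] q_used=2 → run C
t=7: queue=[C,B] q_used=3 → run C
t=8: queue=[B,C] q_used=0 → run B
t=9: queue=[B,C] q_used=1 → run B
t=10: queue=[B,C] q_used=2 → run B
t=11: queue=[B,C] q_used=3 → run B
t=12: queue=[C] q_used=0 → run C
t=13: queue=[C] q_used=1 → run C
t=14: queue=[C] q_used=2 → run C
t=15: queue=[C] q_used=3 → run C
t=16: (idle)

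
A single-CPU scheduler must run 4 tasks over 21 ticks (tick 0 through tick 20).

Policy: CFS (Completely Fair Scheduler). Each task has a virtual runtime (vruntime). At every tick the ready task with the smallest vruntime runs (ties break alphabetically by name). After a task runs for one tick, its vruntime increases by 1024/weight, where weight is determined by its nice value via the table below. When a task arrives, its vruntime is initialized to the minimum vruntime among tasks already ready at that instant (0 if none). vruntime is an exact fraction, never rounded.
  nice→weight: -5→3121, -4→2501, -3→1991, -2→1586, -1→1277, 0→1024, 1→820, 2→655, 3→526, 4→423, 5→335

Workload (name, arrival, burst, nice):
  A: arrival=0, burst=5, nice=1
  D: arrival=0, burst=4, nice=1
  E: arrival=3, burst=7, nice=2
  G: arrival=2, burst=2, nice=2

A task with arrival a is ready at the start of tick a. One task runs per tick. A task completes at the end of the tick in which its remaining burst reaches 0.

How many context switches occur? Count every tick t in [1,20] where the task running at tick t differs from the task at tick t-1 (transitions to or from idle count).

t=0: vr[A=0 D=0] → run A
t=1: vr[A=256/205 D=0] → run D
t=2: vr[A=256/205 D=256/205 G=256/205] → run A
t=3: vr[A=512/205 D=256/205 E=256/205 G=256/205] → run D
t=4: vr[A=512/205 D=512/205 E=256/205 G=256/205] → run E
t=5: vr[A=512/205 D=512/205 E=15104/5371 G=256/205] → run G
t=6: vr[A=512/205 D=512/205 E=15104/5371 G=15104/5371] → run A
t=7: vr[A=768/205 D=512/205 E=15104/5371 G=15104/5371] → run D
t=8: vr[A=768/205 D=768/205 E=15104/5371 G=15104/5371] → run E
t=9: vr[A=768/205 D=768/205 E=117504/26855 G=15104/5371] → run G
t=10: vr[A=768/205 D=768/205 E=117504/26855] → run A
t=11: vr[A=1024/205 D=768/205 E=117504/26855] → run D
t=12: vr[A=1024/205 E=117504/26855] → run E
t=13: vr[A=1024/205 E=159488/26855] → run A
t=14: vr[E=159488/26855] → run E
t=15: vr[E=201472/26855] → run E
t=16: vr[E=243456/26855] → run E
t=17: vr[E=57088/5371] → run E
t=18: (idle)
t=19: (idle)
t=20: (idle)

context switches = 15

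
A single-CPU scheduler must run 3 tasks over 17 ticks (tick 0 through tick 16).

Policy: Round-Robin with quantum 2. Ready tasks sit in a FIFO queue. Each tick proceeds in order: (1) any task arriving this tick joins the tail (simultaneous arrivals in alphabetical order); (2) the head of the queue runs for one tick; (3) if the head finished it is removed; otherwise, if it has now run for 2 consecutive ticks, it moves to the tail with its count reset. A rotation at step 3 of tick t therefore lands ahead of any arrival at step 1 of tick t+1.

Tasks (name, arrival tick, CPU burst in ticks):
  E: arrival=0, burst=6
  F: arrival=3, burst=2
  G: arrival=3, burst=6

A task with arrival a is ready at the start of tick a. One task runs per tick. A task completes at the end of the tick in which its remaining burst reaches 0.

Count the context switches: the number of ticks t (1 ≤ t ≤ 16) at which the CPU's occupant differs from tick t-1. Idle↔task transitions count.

context switches = 5

t=0: queue=[E] q_used=0 → run E
t=1: queue=[E] q_used=1 → run E
t=2: queue=[E] q_used=0 → run E
t=3: queue=[E,F,G] q_used=1 → run E
t=4: queue=[F,G,E] q_used=0 → run F
t=5: queue=[F,G,E] q_used=1 → run F
t=6: queue=[G,E] q_used=0 → run G
t=7: queue=[G,E] q_used=1 → run G
t=8: queue=[E,G] q_used=0 → run E
t=9: queue=[E,G] q_used=1 → run E
t=10: queue=[G] q_used=0 → run G
t=11: queue=[G] q_used=1 → run G
t=12: queue=[G] q_used=0 → run G
t=13: queue=[G] q_used=1 → run G
t=14: (idle)
t=15: (idle)
t=16: (idle)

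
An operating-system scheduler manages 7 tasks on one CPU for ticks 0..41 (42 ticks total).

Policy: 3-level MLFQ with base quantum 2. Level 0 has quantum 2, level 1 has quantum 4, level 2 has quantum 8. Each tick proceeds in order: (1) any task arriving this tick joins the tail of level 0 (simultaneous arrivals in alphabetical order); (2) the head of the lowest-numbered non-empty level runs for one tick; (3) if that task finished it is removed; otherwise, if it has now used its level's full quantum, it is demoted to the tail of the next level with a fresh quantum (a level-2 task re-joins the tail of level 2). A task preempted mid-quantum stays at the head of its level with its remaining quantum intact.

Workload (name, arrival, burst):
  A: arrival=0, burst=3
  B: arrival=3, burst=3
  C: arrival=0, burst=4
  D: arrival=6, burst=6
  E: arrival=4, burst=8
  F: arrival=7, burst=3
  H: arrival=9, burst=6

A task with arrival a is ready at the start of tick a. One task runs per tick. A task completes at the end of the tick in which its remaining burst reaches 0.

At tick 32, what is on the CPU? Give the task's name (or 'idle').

running at tick 32 = E

t=0: L0/L1/L2 = AC/-/- → run A
t=1: L0/L1/L2 = AC/-/- → run A
t=2: L0/L1/L2 = C/A/- → run C
t=3: L0/L1/L2 = CB/A/- → run C
t=4: L0/L1/L2 = BE/AC/- → run B
t=5: L0/L1/L2 = BE/AC/- → run B
t=6: L0/L1/L2 = ED/ACB/- → run E
t=7: L0/L1/L2 = EDF/ACB/- → run E
t=8: L0/L1/L2 = DF/ACBE/- → run D
t=9: L0/L1/L2 = DFH/ACBE/- → run D
t=10: L0/L1/L2 = FH/ACBED/- → run F
t=11: L0/L1/L2 = FH/ACBED/- → run F
t=12: L0/L1/L2 = H/ACBEDF/- → run H
t=13: L0/L1/L2 = H/ACBEDF/- → run H
t=14: L0/L1/L2 = -/ACBEDFH/- → run A
t=15: L0/L1/L2 = -/CBEDFH/- → run C
t=16: L0/L1/L2 = -/CBEDFH/- → run C
t=17: L0/L1/L2 = -/BEDFH/- → run B
t=18: L0/L1/L2 = -/EDFH/- → run E
t=19: L0/L1/L2 = -/EDFH/- → run E
t=20: L0/L1/L2 = -/EDFH/- → run E
t=21: L0/L1/L2 = -/EDFH/- → run E
t=22: L0/L1/L2 = -/DFH/E → run D
t=23: L0/L1/L2 = -/DFH/E → run D
t=24: L0/L1/L2 = -/DFH/E → run D
t=25: L0/L1/L2 = -/DFH/E → run D
t=26: L0/L1/L2 = -/FH/E → run F
t=27: L0/L1/L2 = -/H/E → run H
t=28: L0/L1/L2 = -/H/E → run H
t=29: L0/L1/L2 = -/H/E → run H
t=30: L0/L1/L2 = -/H/E → run H
t=31: L0/L1/L2 = -/-/E → run E
t=32: L0/L1/L2 = -/-/E → run E
t=33: (idle)
t=34: (idle)
t=35: (idle)
t=36: (idle)
t=37: (idle)
t=38: (idle)
t=39: (idle)
t=40: (idle)
t=41: (idle)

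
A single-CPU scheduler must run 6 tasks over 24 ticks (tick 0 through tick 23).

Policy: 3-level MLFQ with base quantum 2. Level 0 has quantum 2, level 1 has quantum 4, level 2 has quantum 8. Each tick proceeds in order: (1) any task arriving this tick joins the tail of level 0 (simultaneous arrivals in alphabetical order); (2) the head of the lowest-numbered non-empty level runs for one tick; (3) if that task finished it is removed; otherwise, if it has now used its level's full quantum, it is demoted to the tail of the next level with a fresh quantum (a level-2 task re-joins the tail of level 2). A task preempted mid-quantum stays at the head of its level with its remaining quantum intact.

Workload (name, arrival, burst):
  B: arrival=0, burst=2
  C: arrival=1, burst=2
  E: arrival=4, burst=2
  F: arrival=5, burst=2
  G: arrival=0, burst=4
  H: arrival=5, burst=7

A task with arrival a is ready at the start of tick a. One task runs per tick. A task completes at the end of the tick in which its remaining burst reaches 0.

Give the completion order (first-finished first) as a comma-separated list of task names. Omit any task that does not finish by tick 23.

completion order = B, C, E, F, G, H

t=0: L0/L1/L2 = BG/-/- → run B
t=1: L0/L1/L2 = BGC/-/- → run B
t=2: L0/L1/L2 = GC/-/- → run G
t=3: L0/L1/L2 = GC/-/- → run G
t=4: L0/L1/L2 = CE/G/- → run C
t=5: L0/L1/L2 = CEFH/G/- → run C
t=6: L0/L1/L2 = EFH/G/- → run E
t=7: L0/L1/L2 = EFH/G/- → run E
t=8: L0/L1/L2 = FH/G/- → run F
t=9: L0/L1/L2 = FH/G/- → run F
t=10: L0/L1/L2 = H/G/- → run H
t=11: L0/L1/L2 = H/G/- → run H
t=12: L0/L1/L2 = -/GH/- → run G
t=13: L0/L1/L2 = -/GH/- → run G
t=14: L0/L1/L2 = -/H/- → run H
t=15: L0/L1/L2 = -/H/- → run H
t=16: L0/L1/L2 = -/H/- → run H
t=17: L0/L1/L2 = -/H/- → run H
t=18: L0/L1/L2 = -/-/H → run H
t=19: (idle)
t=20: (idle)
t=21: (idle)
t=22: (idle)
t=23: (idle)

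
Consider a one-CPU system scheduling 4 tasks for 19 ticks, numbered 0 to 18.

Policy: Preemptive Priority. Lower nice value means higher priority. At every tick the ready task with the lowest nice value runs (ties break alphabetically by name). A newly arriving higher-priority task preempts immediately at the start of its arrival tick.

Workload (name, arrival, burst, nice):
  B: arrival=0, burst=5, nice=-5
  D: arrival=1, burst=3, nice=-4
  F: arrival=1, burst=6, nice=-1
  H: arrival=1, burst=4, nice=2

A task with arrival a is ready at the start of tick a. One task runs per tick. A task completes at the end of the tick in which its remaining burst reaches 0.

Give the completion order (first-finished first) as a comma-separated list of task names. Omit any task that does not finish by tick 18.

t=0: ready={B} → run B
t=1: ready={B,D,F,H} → run B
t=2: ready={B,D,F,H} → run B
t=3: ready={B,D,F,H} → run B
t=4: ready={B,D,F,H} → run B
t=5: ready={D,F,H} → run D
t=6: ready={D,F,H} → run D
t=7: ready={D,F,H} → run D
t=8: ready={F,H} → run F
t=9: ready={F,H} → run F
t=10: ready={F,H} → run F
t=11: ready={F,H} → run F
t=12: ready={F,H} → run F
t=13: ready={F,H} → run F
t=14: ready={H} → run H
t=15: ready={H} → run H
t=16: ready={H} → run H
t=17: ready={H} → run H
t=18: (idle)

completion order = B, D, F, H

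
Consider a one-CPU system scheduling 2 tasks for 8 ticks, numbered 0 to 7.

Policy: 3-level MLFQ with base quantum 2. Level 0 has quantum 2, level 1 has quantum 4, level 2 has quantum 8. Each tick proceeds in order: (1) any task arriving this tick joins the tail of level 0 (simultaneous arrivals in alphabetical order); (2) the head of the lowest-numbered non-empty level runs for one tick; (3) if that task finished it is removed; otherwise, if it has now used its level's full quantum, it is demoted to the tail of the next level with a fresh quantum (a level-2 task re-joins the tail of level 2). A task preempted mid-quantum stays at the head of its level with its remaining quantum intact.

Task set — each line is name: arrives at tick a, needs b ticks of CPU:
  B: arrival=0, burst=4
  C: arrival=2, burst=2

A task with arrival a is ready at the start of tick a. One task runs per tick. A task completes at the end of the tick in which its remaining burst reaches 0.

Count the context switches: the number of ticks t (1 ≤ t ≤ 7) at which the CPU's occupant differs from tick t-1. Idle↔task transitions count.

context switches = 3

t=0: L0/L1/L2 = B/-/- → run B
t=1: L0/L1/L2 = B/-/- → run B
t=2: L0/L1/L2 = C/B/- → run C
t=3: L0/L1/L2 = C/B/- → run C
t=4: L0/L1/L2 = -/B/- → run B
t=5: L0/L1/L2 = -/B/- → run B
t=6: (idle)
t=7: (idle)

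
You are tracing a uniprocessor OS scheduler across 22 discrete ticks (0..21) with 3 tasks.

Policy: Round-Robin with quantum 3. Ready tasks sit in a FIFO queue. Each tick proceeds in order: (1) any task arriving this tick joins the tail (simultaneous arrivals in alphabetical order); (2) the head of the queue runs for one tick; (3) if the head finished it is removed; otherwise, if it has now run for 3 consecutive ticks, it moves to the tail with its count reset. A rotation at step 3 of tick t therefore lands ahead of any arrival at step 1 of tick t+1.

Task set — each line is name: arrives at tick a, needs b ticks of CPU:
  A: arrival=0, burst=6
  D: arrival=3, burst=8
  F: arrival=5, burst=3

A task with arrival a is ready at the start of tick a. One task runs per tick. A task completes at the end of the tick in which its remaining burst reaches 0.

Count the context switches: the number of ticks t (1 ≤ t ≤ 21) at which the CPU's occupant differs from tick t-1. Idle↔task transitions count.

t=0: queue=[A] q_used=0 → run A
t=1: queue=[A] q_used=1 → run A
t=2: queue=[A] q_used=2 → run A
t=3: queue=[A,D] q_used=0 → run A
t=4: queue=[A,D] q_used=1 → run A
t=5: queue=[A,D,F] q_used=2 → run A
t=6: queue=[D,F] q_used=0 → run D
t=7: queue=[D,F] q_used=1 → run D
t=8: queue=[D,F] q_used=2 → run D
t=9: queue=[F,D] q_used=0 → run F
t=10: queue=[F,D] q_used=1 → run F
t=11: queue=[F,D] q_used=2 → run F
t=12: queue=[D] q_used=0 → run D
t=13: queue=[D] q_used=1 → run D
t=14: queue=[D] q_used=2 → run D
t=15: queue=[D] q_used=0 → run D
t=16: queue=[D] q_used=1 → run D
t=17: (idle)
t=18: (idle)
t=19: (idle)
t=20: (idle)
t=21: (idle)

context switches = 4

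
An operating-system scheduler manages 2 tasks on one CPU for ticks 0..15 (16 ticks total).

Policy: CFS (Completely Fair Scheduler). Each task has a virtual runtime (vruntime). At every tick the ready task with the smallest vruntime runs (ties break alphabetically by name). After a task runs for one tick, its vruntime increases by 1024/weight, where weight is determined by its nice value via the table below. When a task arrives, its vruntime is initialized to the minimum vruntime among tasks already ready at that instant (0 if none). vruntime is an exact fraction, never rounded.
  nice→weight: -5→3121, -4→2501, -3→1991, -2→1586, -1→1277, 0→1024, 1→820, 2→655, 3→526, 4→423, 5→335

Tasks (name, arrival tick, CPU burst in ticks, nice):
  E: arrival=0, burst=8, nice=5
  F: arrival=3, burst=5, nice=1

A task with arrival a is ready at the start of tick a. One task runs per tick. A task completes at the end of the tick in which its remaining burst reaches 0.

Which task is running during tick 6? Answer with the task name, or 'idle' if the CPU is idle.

t=0: vr[E=0] → run E
t=1: vr[E=1024/335] → run E
t=2: vr[E=2048/335] → run E
t=3: vr[E=3072/335 F=3072/335] → run E
t=4: vr[E=4096/335 F=3072/335] → run F
t=5: vr[E=4096/335 F=143104/13735] → run F
t=6: vr[E=4096/335 F=160256/13735] → run F
t=7: vr[E=4096/335 F=177408/13735] → run E
t=8: vr[E=1024/67 F=177408/13735] → run F
t=9: vr[E=1024/67 F=38912/2747] → run F
t=10: vr[E=1024/67] → run E
t=11: vr[E=6144/335] → run E
t=12: vr[E=7168/335] → run E
t=13: (idle)
t=14: (idle)
t=15: (idle)

running at tick 6 = F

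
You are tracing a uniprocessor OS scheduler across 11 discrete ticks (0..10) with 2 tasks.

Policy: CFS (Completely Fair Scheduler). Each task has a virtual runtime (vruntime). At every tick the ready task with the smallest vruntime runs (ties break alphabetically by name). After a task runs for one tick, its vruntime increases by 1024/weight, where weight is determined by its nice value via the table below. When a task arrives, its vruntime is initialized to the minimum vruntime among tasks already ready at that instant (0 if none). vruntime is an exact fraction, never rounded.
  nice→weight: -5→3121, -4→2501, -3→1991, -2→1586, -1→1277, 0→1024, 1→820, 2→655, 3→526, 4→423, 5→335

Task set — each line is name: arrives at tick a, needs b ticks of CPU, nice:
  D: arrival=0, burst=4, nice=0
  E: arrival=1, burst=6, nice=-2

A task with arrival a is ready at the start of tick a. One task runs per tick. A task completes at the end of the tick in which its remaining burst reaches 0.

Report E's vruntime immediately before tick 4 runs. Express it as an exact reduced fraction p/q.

t=0: vr[D=0] → run D
t=1: vr[D=1 E=1] → run D
t=2: vr[D=2 E=1] → run E
t=3: vr[D=2 E=1305/793] → run E
t=4: vr[D=2 E=1817/793] → run D
t=5: vr[D=3 E=1817/793] → run E
t=6: vr[D=3 E=2329/793] → run E
t=7: vr[D=3 E=2841/793] → run D
t=8: vr[E=2841/793] → run E
t=9: vr[E=3353/793] → run E
t=10: (idle)

vruntime(E, start of tick 4) = 1817/793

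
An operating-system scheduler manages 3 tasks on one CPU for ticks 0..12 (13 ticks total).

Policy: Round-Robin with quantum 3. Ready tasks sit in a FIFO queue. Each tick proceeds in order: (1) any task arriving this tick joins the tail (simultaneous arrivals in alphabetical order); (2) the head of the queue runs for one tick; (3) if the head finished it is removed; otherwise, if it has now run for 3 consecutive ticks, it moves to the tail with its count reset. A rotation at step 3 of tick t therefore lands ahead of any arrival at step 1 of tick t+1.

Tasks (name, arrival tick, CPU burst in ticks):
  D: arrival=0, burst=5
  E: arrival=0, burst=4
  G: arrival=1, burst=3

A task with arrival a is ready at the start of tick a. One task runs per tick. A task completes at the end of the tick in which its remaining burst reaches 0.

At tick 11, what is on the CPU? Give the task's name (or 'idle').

running at tick 11 = E

t=0: queue=[D,E] q_used=0 → run D
t=1: queue=[D,E,G] q_used=1 → run D
t=2: queue=[D,E,G] q_used=2 → run D
t=3: queue=[E,G,D] q_used=0 → run E
t=4: queue=[E,G,D] q_used=1 → run E
t=5: queue=[E,G,D] q_used=2 → run E
t=6: queue=[G,D,E] q_used=0 → run G
t=7: queue=[G,D,E] q_used=1 → run G
t=8: queue=[G,D,E] q_used=2 → run G
t=9: queue=[D,E] q_used=0 → run D
t=10: queue=[D,E] q_used=1 → run D
t=11: queue=[E] q_used=0 → run E
t=12: (idle)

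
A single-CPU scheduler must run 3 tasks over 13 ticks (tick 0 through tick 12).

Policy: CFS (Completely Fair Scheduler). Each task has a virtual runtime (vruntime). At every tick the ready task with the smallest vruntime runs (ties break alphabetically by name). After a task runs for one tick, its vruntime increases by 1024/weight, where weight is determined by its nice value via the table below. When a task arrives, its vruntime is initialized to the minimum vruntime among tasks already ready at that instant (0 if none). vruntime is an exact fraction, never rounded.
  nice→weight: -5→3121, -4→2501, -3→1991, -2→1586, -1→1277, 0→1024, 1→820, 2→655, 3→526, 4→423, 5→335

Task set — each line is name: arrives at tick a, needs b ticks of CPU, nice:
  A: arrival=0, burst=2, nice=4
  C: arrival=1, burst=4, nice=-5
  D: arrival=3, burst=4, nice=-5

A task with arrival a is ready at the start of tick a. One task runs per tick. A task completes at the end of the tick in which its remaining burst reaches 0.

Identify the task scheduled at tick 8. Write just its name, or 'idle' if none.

t=0: vr[A=0] → run A
t=1: vr[A=1024/423 C=1024/423] → run A
t=2: vr[C=1024/423] → run C
t=3: vr[C=3629056/1320183 D=3629056/1320183] → run C
t=4: vr[C=4062208/1320183 D=3629056/1320183] → run D
t=5: vr[C=4062208/1320183 D=4062208/1320183] → run C
t=6: vr[C=4495360/1320183 D=4062208/1320183] → run D
t=7: vr[C=4495360/1320183 D=4495360/1320183] → run C
t=8: vr[D=4495360/1320183] → run D
t=9: vr[D=4928512/1320183] → run D
t=10: (idle)
t=11: (idle)
t=12: (idle)

running at tick 8 = D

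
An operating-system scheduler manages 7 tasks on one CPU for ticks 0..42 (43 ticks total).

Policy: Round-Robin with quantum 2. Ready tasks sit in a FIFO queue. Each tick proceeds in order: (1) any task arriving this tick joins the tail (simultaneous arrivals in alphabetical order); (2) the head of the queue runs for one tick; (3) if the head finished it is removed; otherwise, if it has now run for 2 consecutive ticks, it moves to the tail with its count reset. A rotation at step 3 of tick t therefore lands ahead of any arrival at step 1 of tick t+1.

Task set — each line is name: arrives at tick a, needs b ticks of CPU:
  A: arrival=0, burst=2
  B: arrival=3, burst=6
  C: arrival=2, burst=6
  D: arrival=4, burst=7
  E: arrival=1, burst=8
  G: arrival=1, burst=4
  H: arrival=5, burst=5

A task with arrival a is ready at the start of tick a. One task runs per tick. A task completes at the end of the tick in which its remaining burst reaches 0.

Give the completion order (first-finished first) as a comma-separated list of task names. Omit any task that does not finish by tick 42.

t=0: queue=[A] q_used=0 → run A
t=1: queue=[A,E,G] q_used=1 → run A
t=2: queue=[E,G,C] q_used=0 → run E
t=3: queue=[E,G,C,B] q_used=1 → run E
t=4: queue=[G,C,B,E,D] q_used=0 → run G
t=5: queue=[G,C,B,E,D,H] q_used=1 → run G
t=6: queue=[C,B,E,D,H,G] q_used=0 → run C
t=7: queue=[C,B,E,D,H,G] q_used=1 → run C
t=8: queue=[B,E,D,H,G,C] q_used=0 → run B
t=9: queue=[B,E,D,H,G,C] q_used=1 → run B
t=10: queue=[E,D,H,G,C,B] q_used=0 → run E
t=11: queue=[E,D,H,G,C,B] q_used=1 → run E
t=12: queue=[D,H,G,C,B,E] q_used=0 → run D
t=13: queue=[D,H,G,C,B,E] q_used=1 → run D
t=14: queue=[H,G,C,B,E,D] q_used=0 → run H
t=15: queue=[H,G,C,B,E,D] q_used=1 → run H
t=16: queue=[G,C,B,E,D,H] q_used=0 → run G
t=17: queue=[G,C,B,E,D,H] q_used=1 → run G
t=18: queue=[C,B,E,D,H] q_used=0 → run C
t=19: queue=[C,B,E,D,H] q_used=1 → run C
t=20: queue=[B,E,D,H,C] q_used=0 → run B
t=21: queue=[B,E,D,H,C] q_used=1 → run B
t=22: queue=[E,D,H,C,B] q_used=0 → run E
t=23: queue=[E,D,H,C,B] q_used=1 → run E
t=24: queue=[D,H,C,B,E] q_used=0 → run D
t=25: queue=[D,H,C,B,E] q_used=1 → run D
t=26: queue=[H,C,B,E,D] q_used=0 → run H
t=27: queue=[H,C,B,E,D] q_used=1 → run H
t=28: queue=[C,B,E,D,H] q_used=0 → run C
t=29: queue=[C,B,E,D,H] q_used=1 → run C
t=30: queue=[B,E,D,H] q_used=0 → run B
t=31: queue=[B,E,D,H] q_used=1 → run B
t=32: queue=[E,D,H] q_used=0 → run E
t=33: queue=[E,D,H] q_used=1 → run E
t=34: queue=[D,H] q_used=0 → run D
t=35: queue=[D,H] q_used=1 → run D
t=36: queue=[H,D] q_used=0 → run H
t=37: queue=[D] q_used=0 → run D
t=38: (idle)
t=39: (idle)
t=40: (idle)
t=41: (idle)
t=42: (idle)

completion order = A, G, C, B, E, H, D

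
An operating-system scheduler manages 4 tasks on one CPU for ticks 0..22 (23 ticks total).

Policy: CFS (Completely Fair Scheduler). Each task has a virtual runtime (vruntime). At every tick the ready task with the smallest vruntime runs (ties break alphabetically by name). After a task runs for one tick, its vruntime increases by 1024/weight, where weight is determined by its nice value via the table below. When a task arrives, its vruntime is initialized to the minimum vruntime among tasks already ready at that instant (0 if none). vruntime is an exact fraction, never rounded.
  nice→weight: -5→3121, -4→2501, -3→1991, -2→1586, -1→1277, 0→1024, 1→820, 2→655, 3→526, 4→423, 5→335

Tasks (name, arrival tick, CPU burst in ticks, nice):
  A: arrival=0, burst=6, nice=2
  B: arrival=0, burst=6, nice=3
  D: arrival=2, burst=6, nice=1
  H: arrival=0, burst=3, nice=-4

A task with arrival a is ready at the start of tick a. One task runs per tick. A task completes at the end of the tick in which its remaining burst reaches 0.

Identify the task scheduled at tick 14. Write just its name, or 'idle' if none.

t=0: vr[A=0 B=0 H=0] → run A
t=1: vr[A=1024/655 B=0 H=0] → run B
t=2: vr[A=1024/655 B=512/263 D=0 H=0] → run D
t=3: vr[A=1024/655 B=512/263 D=256/205 H=0] → run H
t=4: vr[A=1024/655 B=512/263 D=256/205 H=1024/2501] → run H
t=5: vr[A=1024/655 B=512/263 D=256/205 H=2048/2501] → run H
t=6: vr[A=1024/655 B=512/263 D=256/205] → run D
t=7: vr[A=1024/655 B=512/263 D=512/205] → run A
t=8: vr[A=2048/655 B=512/263 D=512/205] → run B
t=9: vr[A=2048/655 B=1024/263 D=512/205] → run D
t=10: vr[A=2048/655 B=1024/263 D=768/205] → run A
t=11: vr[A=3072/655 B=1024/263 D=768/205] → run D
t=12: vr[A=3072/655 B=1024/263 D=1024/205] → run B
t=13: vr[A=3072/655 B=1536/263 D=1024/205] → run A
t=14: vr[A=4096/655 B=1536/263 D=1024/205] → run D
t=15: vr[A=4096/655 B=1536/263 D=256/41] → run B
t=16: vr[A=4096/655 B=2048/263 D=256/41] → run D
t=17: vr[A=4096/655 B=2048/263] → run A
t=18: vr[A=1024/131 B=2048/263] → run B
t=19: vr[A=1024/131 B=2560/263] → run A
t=20: vr[B=2560/263] → run B
t=21: (idle)
t=22: (idle)

running at tick 14 = D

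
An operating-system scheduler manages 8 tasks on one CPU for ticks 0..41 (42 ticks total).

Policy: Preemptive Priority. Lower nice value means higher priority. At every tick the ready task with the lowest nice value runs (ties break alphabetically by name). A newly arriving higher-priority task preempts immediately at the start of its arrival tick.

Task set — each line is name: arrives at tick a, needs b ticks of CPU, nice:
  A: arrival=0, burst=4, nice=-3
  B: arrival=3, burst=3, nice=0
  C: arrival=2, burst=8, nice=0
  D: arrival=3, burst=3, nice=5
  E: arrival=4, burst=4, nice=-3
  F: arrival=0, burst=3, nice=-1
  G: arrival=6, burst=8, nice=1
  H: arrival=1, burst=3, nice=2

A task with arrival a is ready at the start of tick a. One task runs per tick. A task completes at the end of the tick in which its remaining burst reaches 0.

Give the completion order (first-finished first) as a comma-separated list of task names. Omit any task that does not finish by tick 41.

completion order = A, E, F, B, C, G, H, D

t=0: ready={A,F} → run A
t=1: ready={A,F,H} → run A
t=2: ready={A,C,F,H} → run A
t=3: ready={A,B,C,D,F,H} → run A
t=4: ready={B,C,D,E,F,H} → run E
t=5: ready={B,C,D,E,F,H} → run E
t=6: ready={B,C,D,E,F,G,H} → run E
t=7: ready={B,C,D,E,F,G,H} → run E
t=8: ready={B,C,D,F,G,H} → run F
t=9: ready={B,C,D,F,G,H} → run F
t=10: ready={B,C,D,F,G,H} → run F
t=11: ready={B,C,D,G,H} → run B
t=12: ready={B,C,D,G,H} → run B
t=13: ready={B,C,D,G,H} → run B
t=14: ready={C,D,G,H} → run C
t=15: ready={C,D,G,H} → run C
t=16: ready={C,D,G,H} → run C
t=17: ready={C,D,G,H} → run C
t=18: ready={C,D,G,H} → run C
t=19: ready={C,D,G,H} → run C
t=20: ready={C,D,G,H} → run C
t=21: ready={C,D,G,H} → run C
t=22: ready={D,G,H} → run G
t=23: ready={D,G,H} → run G
t=24: ready={D,G,H} → run G
t=25: ready={D,G,H} → run G
t=26: ready={D,G,H} → run G
t=27: ready={D,G,H} → run G
t=28: ready={D,G,H} → run G
t=29: ready={D,G,H} → run G
t=30: ready={D,H} → run H
t=31: ready={D,H} → run H
t=32: ready={D,H} → run H
t=33: ready={D} → run D
t=34: ready={D} → run D
t=35: ready={D} → run D
t=36: (idle)
t=37: (idle)
t=38: (idle)
t=39: (idle)
t=40: (idle)
t=41: (idle)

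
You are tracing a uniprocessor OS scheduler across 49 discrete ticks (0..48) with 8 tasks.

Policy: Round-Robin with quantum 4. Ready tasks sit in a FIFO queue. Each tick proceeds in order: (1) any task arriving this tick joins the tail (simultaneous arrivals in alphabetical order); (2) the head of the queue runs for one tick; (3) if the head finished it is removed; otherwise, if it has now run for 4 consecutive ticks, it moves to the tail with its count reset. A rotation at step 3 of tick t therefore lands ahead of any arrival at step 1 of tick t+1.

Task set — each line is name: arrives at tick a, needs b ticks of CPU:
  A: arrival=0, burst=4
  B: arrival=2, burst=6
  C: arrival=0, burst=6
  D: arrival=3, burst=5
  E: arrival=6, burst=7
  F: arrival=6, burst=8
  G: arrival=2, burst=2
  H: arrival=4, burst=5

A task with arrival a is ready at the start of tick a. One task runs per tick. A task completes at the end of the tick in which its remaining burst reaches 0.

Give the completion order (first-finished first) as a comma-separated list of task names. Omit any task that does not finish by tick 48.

completion order = A, G, C, B, D, H, E, F

t=0: queue=[A,C] q_used=0 → run A
t=1: queue=[A,C] q_used=1 → run A
t=2: queue=[A,C,B,G] q_used=2 → run A
t=3: queue=[A,C,B,G,D] q_used=3 → run A
t=4: queue=[C,B,G,D,H] q_used=0 → run C
t=5: queue=[C,B,G,D,H] q_used=1 → run C
t=6: queue=[C,B,G,D,H,E,F] q_used=2 → run C
t=7: queue=[C,B,G,D,H,E,F] q_used=3 → run C
t=8: queue=[B,G,D,H,E,F,C] q_used=0 → run B
t=9: queue=[B,G,D,H,E,F,C] q_used=1 → run B
t=10: queue=[B,G,D,H,E,F,C] q_used=2 → run B
t=11: queue=[B,G,D,H,E,F,C] q_used=3 → run B
t=12: queue=[G,D,H,E,F,C,B] q_used=0 → run G
t=13: queue=[G,D,H,E,F,C,B] q_used=1 → run G
t=14: queue=[D,H,E,F,C,B] q_used=0 → run D
t=15: queue=[D,H,E,F,C,B] q_used=1 → run D
t=16: queue=[D,H,E,F,C,B] q_used=2 → run D
t=17: queue=[D,H,E,F,C,B] q_used=3 → run D
t=18: queue=[H,E,F,C,B,D] q_used=0 → run H
t=19: queue=[H,E,F,C,B,D] q_used=1 → run H
t=20: queue=[H,E,F,C,B,D] q_used=2 → run H
t=21: queue=[H,E,F,C,B,D] q_used=3 → run H
t=22: queue=[E,F,C,B,D,H] q_used=0 → run E
t=23: queue=[E,F,C,B,D,H] q_used=1 → run E
t=24: queue=[E,F,C,B,D,H] q_used=2 → run E
t=25: queue=[E,F,C,B,D,H] q_used=3 → run E
t=26: queue=[F,C,B,D,H,E] q_used=0 → run F
t=27: queue=[F,C,B,D,H,E] q_used=1 → run F
t=28: queue=[F,C,B,D,H,E] q_used=2 → run F
t=29: queue=[F,C,B,D,H,E] q_used=3 → run F
t=30: queue=[C,B,D,H,E,F] q_used=0 → run C
t=31: queue=[C,B,D,H,E,F] q_used=1 → run C
t=32: queue=[B,D,H,E,F] q_used=0 → run B
t=33: queue=[B,D,H,E,F] q_used=1 → run B
t=34: queue=[D,H,E,F] q_used=0 → run D
t=35: queue=[H,E,F] q_used=0 → run H
t=36: queue=[E,F] q_used=0 → run E
t=37: queue=[E,F] q_used=1 → run E
t=38: queue=[E,F] q_used=2 → run E
t=39: queue=[F] q_used=0 → run F
t=40: queue=[F] q_used=1 → run F
t=41: queue=[F] q_used=2 → run F
t=42: queue=[F] q_used=3 → run F
t=43: (idle)
t=44: (idle)
t=45: (idle)
t=46: (idle)
t=47: (idle)
t=48: (idle)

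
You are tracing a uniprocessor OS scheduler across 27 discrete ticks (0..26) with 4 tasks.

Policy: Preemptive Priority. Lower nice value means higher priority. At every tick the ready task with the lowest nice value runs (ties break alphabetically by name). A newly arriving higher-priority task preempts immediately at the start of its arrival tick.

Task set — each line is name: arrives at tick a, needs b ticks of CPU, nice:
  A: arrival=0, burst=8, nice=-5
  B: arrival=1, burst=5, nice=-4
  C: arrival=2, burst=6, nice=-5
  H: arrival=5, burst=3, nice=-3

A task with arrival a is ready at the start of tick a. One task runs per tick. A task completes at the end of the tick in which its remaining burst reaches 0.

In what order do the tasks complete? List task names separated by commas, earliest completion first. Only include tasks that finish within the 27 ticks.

t=0: ready={A} → run A
t=1: ready={A,B} → run A
t=2: ready={A,B,C} → run A
t=3: ready={A,B,C} → run A
t=4: ready={A,B,C} → run A
t=5: ready={A,B,C,H} → run A
t=6: ready={A,B,C,H} → run A
t=7: ready={A,B,C,H} → run A
t=8: ready={B,C,H} → run C
t=9: ready={B,C,H} → run C
t=10: ready={B,C,H} → run C
t=11: ready={B,C,H} → run C
t=12: ready={B,C,H} → run C
t=13: ready={B,C,H} → run C
t=14: ready={B,H} → run B
t=15: ready={B,H} → run B
t=16: ready={B,H} → run B
t=17: ready={B,H} → run B
t=18: ready={B,H} → run B
t=19: ready={H} → run H
t=20: ready={H} → run H
t=21: ready={H} → run H
t=22: (idle)
t=23: (idle)
t=24: (idle)
t=25: (idle)
t=26: (idle)

completion order = A, C, B, H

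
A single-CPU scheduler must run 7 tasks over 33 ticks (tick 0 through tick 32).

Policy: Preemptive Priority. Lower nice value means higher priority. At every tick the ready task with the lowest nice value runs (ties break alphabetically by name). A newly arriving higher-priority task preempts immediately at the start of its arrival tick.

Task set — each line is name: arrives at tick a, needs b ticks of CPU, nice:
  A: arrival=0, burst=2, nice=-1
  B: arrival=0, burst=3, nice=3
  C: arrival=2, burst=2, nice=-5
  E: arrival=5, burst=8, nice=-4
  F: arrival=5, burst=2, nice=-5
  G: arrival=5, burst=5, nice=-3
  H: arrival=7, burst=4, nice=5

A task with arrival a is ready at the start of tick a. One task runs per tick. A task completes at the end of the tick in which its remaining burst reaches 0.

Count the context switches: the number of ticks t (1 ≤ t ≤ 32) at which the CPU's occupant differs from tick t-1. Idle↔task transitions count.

context switches = 8

t=0: ready={A,B} → run A
t=1: ready={A,B} → run A
t=2: ready={B,C} → run C
t=3: ready={B,C} → run C
t=4: ready={B} → run B
t=5: ready={B,E,F,G} → run F
t=6: ready={B,E,F,G} → run F
t=7: ready={B,E,G,H} → run E
t=8: ready={B,E,G,H} → run E
t=9: ready={B,E,G,H} → run E
t=10: ready={B,E,G,H} → run E
t=11: ready={B,E,G,H} → run E
t=12: ready={B,E,G,H} → run E
t=13: ready={B,E,G,H} → run E
t=14: ready={B,E,G,H} → run E
t=15: ready={B,G,H} → run G
t=16: ready={B,G,H} → run G
t=17: ready={B,G,H} → run G
t=18: ready={B,G,H} → run G
t=19: ready={B,G,H} → run G
t=20: ready={B,H} → run B
t=21: ready={B,H} → run B
t=22: ready={H} → run H
t=23: ready={H} → run H
t=24: ready={H} → run H
t=25: ready={H} → run H
t=26: (idle)
t=27: (idle)
t=28: (idle)
t=29: (idle)
t=30: (idle)
t=31: (idle)
t=32: (idle)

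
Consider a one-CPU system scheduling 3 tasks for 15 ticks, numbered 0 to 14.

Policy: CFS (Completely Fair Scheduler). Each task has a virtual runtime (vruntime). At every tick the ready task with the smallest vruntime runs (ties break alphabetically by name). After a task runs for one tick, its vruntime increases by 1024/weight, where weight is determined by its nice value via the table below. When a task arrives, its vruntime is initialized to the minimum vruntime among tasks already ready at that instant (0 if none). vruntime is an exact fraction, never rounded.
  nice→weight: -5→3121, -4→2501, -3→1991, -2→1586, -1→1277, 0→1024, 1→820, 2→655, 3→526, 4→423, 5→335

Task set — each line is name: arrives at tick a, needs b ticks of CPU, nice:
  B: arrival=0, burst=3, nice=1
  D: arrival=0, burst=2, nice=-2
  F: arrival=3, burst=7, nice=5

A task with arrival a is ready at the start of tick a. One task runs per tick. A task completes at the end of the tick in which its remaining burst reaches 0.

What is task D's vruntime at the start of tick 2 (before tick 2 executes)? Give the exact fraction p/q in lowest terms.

t=0: vr[B=0 D=0] → run B
t=1: vr[B=256/205 D=0] → run D
t=2: vr[B=256/205 D=512/793] → run D
t=3: vr[B=256/205 F=256/205] → run B
t=4: vr[B=512/205 F=256/205] → run F
t=5: vr[B=512/205 F=59136/13735] → run B
t=6: vr[F=59136/13735] → run F
t=7: vr[F=20224/2747] → run F
t=8: vr[F=143104/13735] → run F
t=9: vr[F=185088/13735] → run F
t=10: vr[F=227072/13735] → run F
t=11: vr[F=269056/13735] → run F
t=12: (idle)
t=13: (idle)
t=14: (idle)

vruntime(D, start of tick 2) = 512/793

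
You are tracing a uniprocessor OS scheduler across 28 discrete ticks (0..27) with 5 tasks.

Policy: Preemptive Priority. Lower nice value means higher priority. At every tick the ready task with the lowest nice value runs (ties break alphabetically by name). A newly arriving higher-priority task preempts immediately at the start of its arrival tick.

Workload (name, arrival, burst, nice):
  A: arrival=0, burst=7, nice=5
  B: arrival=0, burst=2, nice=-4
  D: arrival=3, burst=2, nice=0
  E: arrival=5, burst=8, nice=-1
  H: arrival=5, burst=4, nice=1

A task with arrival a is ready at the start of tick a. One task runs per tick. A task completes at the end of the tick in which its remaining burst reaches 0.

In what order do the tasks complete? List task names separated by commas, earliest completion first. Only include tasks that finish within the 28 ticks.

t=0: ready={A,B} → run B
t=1: ready={A,B} → run B
t=2: ready={A} → run A
t=3: ready={A,D} → run D
t=4: ready={A,D} → run D
t=5: ready={A,E,H} → run E
t=6: ready={A,E,H} → run E
t=7: ready={A,E,H} → run E
t=8: ready={A,E,H} → run E
t=9: ready={A,E,H} → run E
t=10: ready={A,E,H} → run E
t=11: ready={A,E,H} → run E
t=12: ready={A,E,H} → run E
t=13: ready={A,H} → run H
t=14: ready={A,H} → run H
t=15: ready={A,H} → run H
t=16: ready={A,H} → run H
t=17: ready={A} → run A
t=18: ready={A} → run A
t=19: ready={A} → run A
t=20: ready={A} → run A
t=21: ready={A} → run A
t=22: ready={A} → run A
t=23: (idle)
t=24: (idle)
t=25: (idle)
t=26: (idle)
t=27: (idle)

completion order = B, D, E, H, A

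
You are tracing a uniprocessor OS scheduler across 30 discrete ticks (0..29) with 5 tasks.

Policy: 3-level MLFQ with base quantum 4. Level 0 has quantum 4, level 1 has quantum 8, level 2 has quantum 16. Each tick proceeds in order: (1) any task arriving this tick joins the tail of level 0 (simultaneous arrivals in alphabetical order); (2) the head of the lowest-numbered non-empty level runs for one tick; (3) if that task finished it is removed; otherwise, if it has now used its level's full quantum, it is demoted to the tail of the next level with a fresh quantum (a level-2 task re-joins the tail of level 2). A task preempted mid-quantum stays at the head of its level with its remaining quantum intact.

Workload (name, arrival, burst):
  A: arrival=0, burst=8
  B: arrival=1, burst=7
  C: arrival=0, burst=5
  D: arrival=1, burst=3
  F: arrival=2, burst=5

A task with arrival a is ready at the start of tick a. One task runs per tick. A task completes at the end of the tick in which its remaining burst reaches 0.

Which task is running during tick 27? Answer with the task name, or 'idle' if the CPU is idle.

t=0: L0/L1/L2 = AC/-/- → run A
t=1: L0/L1/L2 = ACBD/-/- → run A
t=2: L0/L1/L2 = ACBDF/-/- → run A
t=3: L0/L1/L2 = ACBDF/-/- → run A
t=4: L0/L1/L2 = CBDF/A/- → run C
t=5: L0/L1/L2 = CBDF/A/- → run C
t=6: L0/L1/L2 = CBDF/A/- → run C
t=7: L0/L1/L2 = CBDF/A/- → run C
t=8: L0/L1/L2 = BDF/AC/- → run B
t=9: L0/L1/L2 = BDF/AC/- → run B
t=10: L0/L1/L2 = BDF/AC/- → run B
t=11: L0/L1/L2 = BDF/AC/- → run B
t=12: L0/L1/L2 = DF/ACB/- → run D
t=13: L0/L1/L2 = DF/ACB/- → run D
t=14: L0/L1/L2 = DF/ACB/- → run D
t=15: L0/L1/L2 = F/ACB/- → run F
t=16: L0/L1/L2 = F/ACB/- → run F
t=17: L0/L1/L2 = F/ACB/- → run F
t=18: L0/L1/L2 = F/ACB/- → run F
t=19: L0/L1/L2 = -/ACBF/- → run A
t=20: L0/L1/L2 = -/ACBF/- → run A
t=21: L0/L1/L2 = -/ACBF/- → run A
t=22: L0/L1/L2 = -/ACBF/- → run A
t=23: L0/L1/L2 = -/CBF/- → run C
t=24: L0/L1/L2 = -/BF/- → run B
t=25: L0/L1/L2 = -/BF/- → run B
t=26: L0/L1/L2 = -/BF/- → run B
t=27: L0/L1/L2 = -/F/- → run F
t=28: (idle)
t=29: (idle)

running at tick 27 = F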